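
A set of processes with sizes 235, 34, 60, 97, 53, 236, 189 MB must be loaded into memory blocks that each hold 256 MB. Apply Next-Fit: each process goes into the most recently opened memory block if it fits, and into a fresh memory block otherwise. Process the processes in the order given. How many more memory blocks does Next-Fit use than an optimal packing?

0

Next-Fit: [235] [34,60,97,53] [236] [189] → 4 memory blocks.
Total size 904 MB; any packing needs at least ⌈904/256⌉ = 4 memory blocks.
So 4 is already optimal.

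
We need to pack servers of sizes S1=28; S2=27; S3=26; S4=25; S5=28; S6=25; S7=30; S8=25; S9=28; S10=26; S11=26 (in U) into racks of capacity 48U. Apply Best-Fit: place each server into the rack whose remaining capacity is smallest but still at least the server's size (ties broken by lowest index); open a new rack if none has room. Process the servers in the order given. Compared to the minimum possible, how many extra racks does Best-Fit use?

0

Best-Fit: [28] [27] [26] [25] [28] [25] [30] [25] [28] [26] [26] → 11 racks.
11 servers exceed 24U (half the capacity), and no two of those can share a rack, so at least 11 racks are needed.
So 11 is already optimal.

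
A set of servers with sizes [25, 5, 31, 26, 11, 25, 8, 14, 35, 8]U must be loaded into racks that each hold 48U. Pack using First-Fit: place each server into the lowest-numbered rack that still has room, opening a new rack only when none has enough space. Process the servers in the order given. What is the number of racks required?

5

Put 25U in rack 1; 23U remain.
Put 5U in rack 1; 18U remain.
Put 31U in rack 2; 17U remain.
Put 26U in rack 3; 22U remain.
Put 11U in rack 1; 7U remain.
Put 25U in rack 4; 23U remain.
Put 8U in rack 2; 9U remain.
Put 14U in rack 3; 8U remain.
Put 35U in rack 5; 13U remain.
Put 8U in rack 2; 1U remain.
Final racks: [25,5,11] [31,8,8] [26,14] [25] [35].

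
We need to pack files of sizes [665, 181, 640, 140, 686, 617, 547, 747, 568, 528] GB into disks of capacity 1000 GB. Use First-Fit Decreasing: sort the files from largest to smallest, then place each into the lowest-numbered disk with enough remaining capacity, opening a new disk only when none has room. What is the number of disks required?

Sorted descending: 747, 686, 665, 640, 617, 568, 547, 528, 181, 140.
disk 1: place 747 GB, 253 GB left
disk 2: place 686 GB, 314 GB left
disk 3: place 665 GB, 335 GB left
disk 4: place 640 GB, 360 GB left
disk 5: place 617 GB, 383 GB left
disk 6: place 568 GB, 432 GB left
disk 7: place 547 GB, 453 GB left
disk 8: place 528 GB, 472 GB left
disk 1: place 181 GB, 72 GB left
disk 2: place 140 GB, 174 GB left
Final disks: [747,181] [686,140] [665] [640] [617] [568] [547] [528].

8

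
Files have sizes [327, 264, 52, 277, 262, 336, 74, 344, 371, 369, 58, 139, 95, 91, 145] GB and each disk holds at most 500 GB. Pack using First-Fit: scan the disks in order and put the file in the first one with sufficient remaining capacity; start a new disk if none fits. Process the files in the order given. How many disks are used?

Put 327 GB in disk 1; 173 GB remain.
Put 264 GB in disk 2; 236 GB remain.
Put 52 GB in disk 1; 121 GB remain.
Put 277 GB in disk 3; 223 GB remain.
Put 262 GB in disk 4; 238 GB remain.
Put 336 GB in disk 5; 164 GB remain.
Put 74 GB in disk 1; 47 GB remain.
Put 344 GB in disk 6; 156 GB remain.
Put 371 GB in disk 7; 129 GB remain.
Put 369 GB in disk 8; 131 GB remain.
Put 58 GB in disk 2; 178 GB remain.
Put 139 GB in disk 2; 39 GB remain.
Put 95 GB in disk 3; 128 GB remain.
Put 91 GB in disk 3; 37 GB remain.
Put 145 GB in disk 4; 93 GB remain.
Final disks: [327,52,74] [264,58,139] [277,95,91] [262,145] [336] [344] [371] [369].

8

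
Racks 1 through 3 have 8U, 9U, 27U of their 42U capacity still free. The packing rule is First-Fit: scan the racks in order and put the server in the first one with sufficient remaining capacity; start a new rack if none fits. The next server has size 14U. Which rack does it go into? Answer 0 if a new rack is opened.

Racks with room: rack 3 (27U).
The first with room is rack 3.

3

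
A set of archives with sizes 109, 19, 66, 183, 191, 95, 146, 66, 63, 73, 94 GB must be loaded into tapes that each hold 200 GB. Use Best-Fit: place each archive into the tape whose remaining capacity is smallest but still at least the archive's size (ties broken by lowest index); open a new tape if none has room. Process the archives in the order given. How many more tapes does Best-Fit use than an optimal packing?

1

Best-Fit: [109,19,66] [183] [191] [95,66] [146] [63,73] [94] → 7 tapes.
Total size 1105 GB; any packing needs at least ⌈1105/200⌉ = 6 tapes.
An optimal packing achieves that bound: [191] [183] [146,19] [109,73] [95,94] [66,66,63] → 6 tapes.
Excess: 7 − 6 = 1.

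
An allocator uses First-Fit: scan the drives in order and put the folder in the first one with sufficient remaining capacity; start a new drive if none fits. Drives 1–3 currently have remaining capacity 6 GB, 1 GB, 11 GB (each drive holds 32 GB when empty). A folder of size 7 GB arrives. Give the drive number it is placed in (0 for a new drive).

Drives with room: drive 3 (11 GB).
The first with room is drive 3.

3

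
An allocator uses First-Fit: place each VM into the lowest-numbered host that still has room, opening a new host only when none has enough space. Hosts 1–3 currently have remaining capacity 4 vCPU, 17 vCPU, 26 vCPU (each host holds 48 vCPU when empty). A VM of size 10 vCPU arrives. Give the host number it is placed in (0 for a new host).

2

Hosts with room: host 2 (17 vCPU), host 3 (26 vCPU).
The first with room is host 2.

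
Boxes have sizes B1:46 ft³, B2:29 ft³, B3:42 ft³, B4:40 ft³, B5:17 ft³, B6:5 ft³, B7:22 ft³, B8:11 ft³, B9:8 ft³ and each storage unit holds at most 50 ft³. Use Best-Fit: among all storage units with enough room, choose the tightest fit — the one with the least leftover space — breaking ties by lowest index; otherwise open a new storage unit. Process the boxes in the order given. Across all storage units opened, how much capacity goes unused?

30

Put B1 (46 ft³) in storage unit 1; 4 ft³ remain.
Put B2 (29 ft³) in storage unit 2; 21 ft³ remain.
Put B3 (42 ft³) in storage unit 3; 8 ft³ remain.
Put B4 (40 ft³) in storage unit 4; 10 ft³ remain.
Put B5 (17 ft³) in storage unit 2; 4 ft³ remain.
Put B6 (5 ft³) in storage unit 3; 3 ft³ remain.
Put B7 (22 ft³) in storage unit 5; 28 ft³ remain.
Put B8 (11 ft³) in storage unit 5; 17 ft³ remain.
Put B9 (8 ft³) in storage unit 4; 2 ft³ remain.
5 storage units × 50 ft³ = 250 ft³; used 220 ft³; unused 30 ft³.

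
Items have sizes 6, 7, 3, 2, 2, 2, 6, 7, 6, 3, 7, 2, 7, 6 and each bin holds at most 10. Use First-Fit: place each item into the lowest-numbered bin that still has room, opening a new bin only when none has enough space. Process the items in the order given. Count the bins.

bin 1: place 6, 4 left
bin 2: place 7, 3 left
bin 1: place 3, 1 left
bin 2: place 2, 1 left
bin 3: place 2, 8 left
bin 3: place 2, 6 left
bin 3: place 6, 0 left
bin 4: place 7, 3 left
bin 5: place 6, 4 left
bin 4: place 3, 0 left
bin 6: place 7, 3 left
bin 5: place 2, 2 left
bin 7: place 7, 3 left
bin 8: place 6, 4 left
Final bins: [6,3] [7,2] [2,2,6] [7,3] [6,2] [7] [7] [6].

8 bins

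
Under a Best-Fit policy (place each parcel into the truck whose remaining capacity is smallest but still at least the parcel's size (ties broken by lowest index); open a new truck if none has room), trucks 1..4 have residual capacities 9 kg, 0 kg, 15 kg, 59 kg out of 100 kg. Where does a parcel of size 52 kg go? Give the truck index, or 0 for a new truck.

4

Trucks with room: truck 4 (59 kg).
Tightest fit is truck 4 with 59 kg free.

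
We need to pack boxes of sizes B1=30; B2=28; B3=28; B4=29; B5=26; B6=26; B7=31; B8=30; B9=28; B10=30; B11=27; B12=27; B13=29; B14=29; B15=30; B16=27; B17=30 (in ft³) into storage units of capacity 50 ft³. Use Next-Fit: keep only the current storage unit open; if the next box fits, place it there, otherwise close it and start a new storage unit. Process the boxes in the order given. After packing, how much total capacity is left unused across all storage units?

Put B1 (30 ft³) in storage unit 1; 20 ft³ remain.
Put B2 (28 ft³) in storage unit 2; 22 ft³ remain.
Put B3 (28 ft³) in storage unit 3; 22 ft³ remain.
Put B4 (29 ft³) in storage unit 4; 21 ft³ remain.
Put B5 (26 ft³) in storage unit 5; 24 ft³ remain.
Put B6 (26 ft³) in storage unit 6; 24 ft³ remain.
Put B7 (31 ft³) in storage unit 7; 19 ft³ remain.
Put B8 (30 ft³) in storage unit 8; 20 ft³ remain.
Put B9 (28 ft³) in storage unit 9; 22 ft³ remain.
Put B10 (30 ft³) in storage unit 10; 20 ft³ remain.
Put B11 (27 ft³) in storage unit 11; 23 ft³ remain.
Put B12 (27 ft³) in storage unit 12; 23 ft³ remain.
Put B13 (29 ft³) in storage unit 13; 21 ft³ remain.
Put B14 (29 ft³) in storage unit 14; 21 ft³ remain.
Put B15 (30 ft³) in storage unit 15; 20 ft³ remain.
Put B16 (27 ft³) in storage unit 16; 23 ft³ remain.
Put B17 (30 ft³) in storage unit 17; 20 ft³ remain.
17 storage units × 50 ft³ = 850 ft³; used 485 ft³; unused 365 ft³.

365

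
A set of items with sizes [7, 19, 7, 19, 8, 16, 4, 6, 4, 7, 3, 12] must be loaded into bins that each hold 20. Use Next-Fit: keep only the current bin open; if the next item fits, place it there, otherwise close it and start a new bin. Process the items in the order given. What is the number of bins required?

8 bins

bin 1: place 7, 13 left
bin 2: place 19, 1 left
bin 3: place 7, 13 left
bin 4: place 19, 1 left
bin 5: place 8, 12 left
bin 6: place 16, 4 left
bin 6: place 4, 0 left
bin 7: place 6, 14 left
bin 7: place 4, 10 left
bin 7: place 7, 3 left
bin 7: place 3, 0 left
bin 8: place 12, 8 left
Final bins: [7] [19] [7] [19] [8] [16,4] [6,4,7,3] [12].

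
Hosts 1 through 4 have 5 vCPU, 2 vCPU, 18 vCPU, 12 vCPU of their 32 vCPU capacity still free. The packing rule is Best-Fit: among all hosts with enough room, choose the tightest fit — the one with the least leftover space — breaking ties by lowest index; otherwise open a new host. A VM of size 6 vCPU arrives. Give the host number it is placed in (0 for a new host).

4

Hosts with room: host 3 (18 vCPU), host 4 (12 vCPU).
Tightest fit is host 4 with 12 vCPU free.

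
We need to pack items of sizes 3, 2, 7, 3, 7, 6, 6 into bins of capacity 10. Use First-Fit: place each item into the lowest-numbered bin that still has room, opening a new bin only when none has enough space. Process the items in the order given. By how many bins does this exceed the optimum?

First-Fit: [3,2,3] [7] [7] [6] [6] → 5 bins.
Total size 34; any packing needs at least ⌈34/10⌉ = 4 bins.
An optimal packing achieves that bound: [7,3] [7,3] [6,2] [6] → 4 bins.
Excess: 5 − 4 = 1.

1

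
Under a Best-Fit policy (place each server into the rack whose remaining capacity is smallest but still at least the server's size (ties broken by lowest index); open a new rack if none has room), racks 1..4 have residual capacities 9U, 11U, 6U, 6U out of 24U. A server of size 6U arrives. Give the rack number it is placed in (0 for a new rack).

Racks with room: rack 1 (9U), rack 2 (11U), rack 3 (6U), rack 4 (6U).
Tightest fit is rack 3 with 6U free.

3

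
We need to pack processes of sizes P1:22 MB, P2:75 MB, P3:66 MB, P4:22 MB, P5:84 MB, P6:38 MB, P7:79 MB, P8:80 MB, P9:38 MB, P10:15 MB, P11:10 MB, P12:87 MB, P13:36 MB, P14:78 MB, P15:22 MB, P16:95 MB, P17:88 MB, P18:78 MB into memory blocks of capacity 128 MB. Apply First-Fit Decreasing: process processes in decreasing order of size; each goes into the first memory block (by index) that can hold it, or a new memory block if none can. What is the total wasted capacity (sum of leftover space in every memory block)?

Sorted descending: 95, 88, 87, 84, 80, 79, 78, 78, 75, 66, 38, 38, 36, 22, 22, 22, 15, 10.
memory block 1: place 95 MB, 33 MB left
memory block 2: place 88 MB, 40 MB left
memory block 3: place 87 MB, 41 MB left
memory block 4: place 84 MB, 44 MB left
memory block 5: place 80 MB, 48 MB left
memory block 6: place 79 MB, 49 MB left
memory block 7: place 78 MB, 50 MB left
memory block 8: place 78 MB, 50 MB left
memory block 9: place 75 MB, 53 MB left
memory block 10: place 66 MB, 62 MB left
memory block 2: place 38 MB, 2 MB left
memory block 3: place 38 MB, 3 MB left
memory block 4: place 36 MB, 8 MB left
memory block 1: place 22 MB, 11 MB left
memory block 5: place 22 MB, 26 MB left
memory block 5: place 22 MB, 4 MB left
memory block 6: place 15 MB, 34 MB left
memory block 1: place 10 MB, 1 MB left
10 memory blocks × 128 MB = 1280 MB; used 1013 MB; unused 267 MB.

267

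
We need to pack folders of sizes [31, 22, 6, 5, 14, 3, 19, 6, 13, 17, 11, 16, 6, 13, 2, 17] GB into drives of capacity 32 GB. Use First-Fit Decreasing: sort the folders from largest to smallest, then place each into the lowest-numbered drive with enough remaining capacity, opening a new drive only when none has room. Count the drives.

Sorted descending: 31, 22, 19, 17, 17, 16, 14, 13, 13, 11, 6, 6, 6, 5, 3, 2.
31 GB → drive 1 (remaining 1 GB)
22 GB → drive 2 (remaining 10 GB)
19 GB → drive 3 (remaining 13 GB)
17 GB → drive 4 (remaining 15 GB)
17 GB → drive 5 (remaining 15 GB)
16 GB → drive 6 (remaining 16 GB)
14 GB → drive 4 (remaining 1 GB)
13 GB → drive 3 (remaining 0 GB)
13 GB → drive 5 (remaining 2 GB)
11 GB → drive 6 (remaining 5 GB)
6 GB → drive 2 (remaining 4 GB)
6 GB → drive 7 (remaining 26 GB)
6 GB → drive 7 (remaining 20 GB)
5 GB → drive 6 (remaining 0 GB)
3 GB → drive 2 (remaining 1 GB)
2 GB → drive 5 (remaining 0 GB)
Final drives: [31] [22,6,3] [19,13] [17,14] [17,13,2] [16,11,5] [6,6].

7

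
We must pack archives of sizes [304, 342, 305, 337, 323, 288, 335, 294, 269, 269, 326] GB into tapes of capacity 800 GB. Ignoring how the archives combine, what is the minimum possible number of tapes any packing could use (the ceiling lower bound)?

Total size = 304 + 342 + 305 + 337 + 323 + 288 + 335 + 294 + 269 + 269 + 326 = 3392 GB.
⌈3392 / 800⌉ = 5.

5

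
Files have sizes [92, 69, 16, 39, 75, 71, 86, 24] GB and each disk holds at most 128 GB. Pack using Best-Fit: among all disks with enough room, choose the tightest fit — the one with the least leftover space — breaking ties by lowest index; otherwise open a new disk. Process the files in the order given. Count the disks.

disk 1: place 92 GB, 36 GB left
disk 2: place 69 GB, 59 GB left
disk 1: place 16 GB, 20 GB left
disk 2: place 39 GB, 20 GB left
disk 3: place 75 GB, 53 GB left
disk 4: place 71 GB, 57 GB left
disk 5: place 86 GB, 42 GB left
disk 5: place 24 GB, 18 GB left

5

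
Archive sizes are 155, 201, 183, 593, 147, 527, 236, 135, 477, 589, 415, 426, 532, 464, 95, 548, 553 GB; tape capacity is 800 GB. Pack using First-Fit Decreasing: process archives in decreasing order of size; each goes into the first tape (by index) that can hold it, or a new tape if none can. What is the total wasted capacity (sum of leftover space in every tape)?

Sorted descending: 593, 589, 553, 548, 532, 527, 477, 464, 426, 415, 236, 201, 183, 155, 147, 135, 95.
593 GB → tape 1 (remaining 207 GB)
589 GB → tape 2 (remaining 211 GB)
553 GB → tape 3 (remaining 247 GB)
548 GB → tape 4 (remaining 252 GB)
532 GB → tape 5 (remaining 268 GB)
527 GB → tape 6 (remaining 273 GB)
477 GB → tape 7 (remaining 323 GB)
464 GB → tape 8 (remaining 336 GB)
426 GB → tape 9 (remaining 374 GB)
415 GB → tape 10 (remaining 385 GB)
236 GB → tape 3 (remaining 11 GB)
201 GB → tape 1 (remaining 6 GB)
183 GB → tape 2 (remaining 28 GB)
155 GB → tape 4 (remaining 97 GB)
147 GB → tape 5 (remaining 121 GB)
135 GB → tape 6 (remaining 138 GB)
95 GB → tape 4 (remaining 2 GB)
10 tapes × 800 GB = 8000 GB; used 6276 GB; unused 1724 GB.

1724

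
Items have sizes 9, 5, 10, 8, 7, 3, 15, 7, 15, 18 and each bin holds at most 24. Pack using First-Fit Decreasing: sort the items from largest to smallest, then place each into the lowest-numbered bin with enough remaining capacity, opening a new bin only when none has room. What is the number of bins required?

Sorted descending: 18, 15, 15, 10, 9, 8, 7, 7, 5, 3.
18 → bin 1 (remaining 6)
15 → bin 2 (remaining 9)
15 → bin 3 (remaining 9)
10 → bin 4 (remaining 14)
9 → bin 2 (remaining 0)
8 → bin 3 (remaining 1)
7 → bin 4 (remaining 7)
7 → bin 4 (remaining 0)
5 → bin 1 (remaining 1)
3 → bin 5 (remaining 21)
Final bins: [18,5] [15,9] [15,8] [10,7,7] [3].

5 bins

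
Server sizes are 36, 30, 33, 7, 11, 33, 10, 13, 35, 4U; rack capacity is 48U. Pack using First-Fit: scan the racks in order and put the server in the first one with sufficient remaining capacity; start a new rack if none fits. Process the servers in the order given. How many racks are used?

36U → rack 1 (remaining 12U)
30U → rack 2 (remaining 18U)
33U → rack 3 (remaining 15U)
7U → rack 1 (remaining 5U)
11U → rack 2 (remaining 7U)
33U → rack 4 (remaining 15U)
10U → rack 3 (remaining 5U)
13U → rack 4 (remaining 2U)
35U → rack 5 (remaining 13U)
4U → rack 1 (remaining 1U)

5 racks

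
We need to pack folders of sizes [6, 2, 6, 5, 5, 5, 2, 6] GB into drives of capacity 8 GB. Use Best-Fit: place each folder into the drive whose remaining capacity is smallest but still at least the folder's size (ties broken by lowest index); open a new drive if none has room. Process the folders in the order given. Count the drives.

6 drives

Put 6 GB in drive 1; 2 GB remain.
Put 2 GB in drive 1; 0 GB remain.
Put 6 GB in drive 2; 2 GB remain.
Put 5 GB in drive 3; 3 GB remain.
Put 5 GB in drive 4; 3 GB remain.
Put 5 GB in drive 5; 3 GB remain.
Put 2 GB in drive 2; 0 GB remain.
Put 6 GB in drive 6; 2 GB remain.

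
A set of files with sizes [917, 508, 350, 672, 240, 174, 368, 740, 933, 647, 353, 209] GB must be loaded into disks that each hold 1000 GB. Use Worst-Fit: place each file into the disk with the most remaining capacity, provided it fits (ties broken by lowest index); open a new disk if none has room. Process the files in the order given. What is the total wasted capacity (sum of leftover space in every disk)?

Put 917 GB in disk 1; 83 GB remain.
Put 508 GB in disk 2; 492 GB remain.
Put 350 GB in disk 2; 142 GB remain.
Put 672 GB in disk 3; 328 GB remain.
Put 240 GB in disk 3; 88 GB remain.
Put 174 GB in disk 4; 826 GB remain.
Put 368 GB in disk 4; 458 GB remain.
Put 740 GB in disk 5; 260 GB remain.
Put 933 GB in disk 6; 67 GB remain.
Put 647 GB in disk 7; 353 GB remain.
Put 353 GB in disk 4; 105 GB remain.
Put 209 GB in disk 7; 144 GB remain.
7 disks × 1000 GB = 7000 GB; used 6111 GB; unused 889 GB.

889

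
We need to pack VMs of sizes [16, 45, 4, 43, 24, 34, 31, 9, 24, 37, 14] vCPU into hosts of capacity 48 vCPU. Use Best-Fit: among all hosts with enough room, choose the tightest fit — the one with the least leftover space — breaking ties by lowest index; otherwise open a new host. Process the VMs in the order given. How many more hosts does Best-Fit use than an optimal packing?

1

Best-Fit: [16,4,24] [45] [43] [34,9] [31,14] [24] [37] → 7 hosts.
Total size 281 vCPU; any packing needs at least ⌈281/48⌉ = 6 hosts.
An optimal packing achieves that bound: [45] [43,4] [37,9] [34,14] [31,16] [24,24] → 6 hosts.
Excess: 7 − 6 = 1.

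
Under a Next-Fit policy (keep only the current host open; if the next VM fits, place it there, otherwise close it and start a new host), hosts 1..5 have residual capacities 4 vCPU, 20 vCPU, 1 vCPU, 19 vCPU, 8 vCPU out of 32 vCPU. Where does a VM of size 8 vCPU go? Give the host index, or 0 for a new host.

Next-Fit only looks at host 5, which has 8 vCPU free.
8 vCPU fits there.

5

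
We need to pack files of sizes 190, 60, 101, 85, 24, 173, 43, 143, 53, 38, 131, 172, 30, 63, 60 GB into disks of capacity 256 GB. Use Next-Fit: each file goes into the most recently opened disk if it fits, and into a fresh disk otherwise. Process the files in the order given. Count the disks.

7

Put 190 GB in disk 1; 66 GB remain.
Put 60 GB in disk 1; 6 GB remain.
Put 101 GB in disk 2; 155 GB remain.
Put 85 GB in disk 2; 70 GB remain.
Put 24 GB in disk 2; 46 GB remain.
Put 173 GB in disk 3; 83 GB remain.
Put 43 GB in disk 3; 40 GB remain.
Put 143 GB in disk 4; 113 GB remain.
Put 53 GB in disk 4; 60 GB remain.
Put 38 GB in disk 4; 22 GB remain.
Put 131 GB in disk 5; 125 GB remain.
Put 172 GB in disk 6; 84 GB remain.
Put 30 GB in disk 6; 54 GB remain.
Put 63 GB in disk 7; 193 GB remain.
Put 60 GB in disk 7; 133 GB remain.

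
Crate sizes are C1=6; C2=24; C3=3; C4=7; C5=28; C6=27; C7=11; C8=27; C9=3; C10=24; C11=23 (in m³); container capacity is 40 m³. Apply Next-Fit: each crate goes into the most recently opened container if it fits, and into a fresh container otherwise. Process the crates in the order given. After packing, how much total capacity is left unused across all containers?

57

C1 (6 m³) → container 1 (remaining 34 m³)
C2 (24 m³) → container 1 (remaining 10 m³)
C3 (3 m³) → container 1 (remaining 7 m³)
C4 (7 m³) → container 1 (remaining 0 m³)
C5 (28 m³) → container 2 (remaining 12 m³)
C6 (27 m³) → container 3 (remaining 13 m³)
C7 (11 m³) → container 3 (remaining 2 m³)
C8 (27 m³) → container 4 (remaining 13 m³)
C9 (3 m³) → container 4 (remaining 10 m³)
C10 (24 m³) → container 5 (remaining 16 m³)
C11 (23 m³) → container 6 (remaining 17 m³)
6 containers × 40 m³ = 240 m³; used 183 m³; unused 57 m³.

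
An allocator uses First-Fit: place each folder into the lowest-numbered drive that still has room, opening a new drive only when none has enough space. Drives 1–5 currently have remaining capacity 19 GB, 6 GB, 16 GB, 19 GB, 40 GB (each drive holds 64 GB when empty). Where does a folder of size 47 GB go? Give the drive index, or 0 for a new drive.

0

No drive has ≥ 47 GB free, so a new drive is opened.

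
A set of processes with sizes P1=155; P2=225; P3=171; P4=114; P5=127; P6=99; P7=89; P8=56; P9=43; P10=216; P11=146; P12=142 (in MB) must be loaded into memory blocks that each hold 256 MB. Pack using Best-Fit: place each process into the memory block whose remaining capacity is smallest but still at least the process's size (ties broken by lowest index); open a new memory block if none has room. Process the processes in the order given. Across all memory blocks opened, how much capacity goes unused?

Put P1 (155 MB) in memory block 1; 101 MB remain.
Put P2 (225 MB) in memory block 2; 31 MB remain.
Put P3 (171 MB) in memory block 3; 85 MB remain.
Put P4 (114 MB) in memory block 4; 142 MB remain.
Put P5 (127 MB) in memory block 4; 15 MB remain.
Put P6 (99 MB) in memory block 1; 2 MB remain.
Put P7 (89 MB) in memory block 5; 167 MB remain.
Put P8 (56 MB) in memory block 3; 29 MB remain.
Put P9 (43 MB) in memory block 5; 124 MB remain.
Put P10 (216 MB) in memory block 6; 40 MB remain.
Put P11 (146 MB) in memory block 7; 110 MB remain.
Put P12 (142 MB) in memory block 8; 114 MB remain.
8 memory blocks × 256 MB = 2048 MB; used 1583 MB; unused 465 MB.

465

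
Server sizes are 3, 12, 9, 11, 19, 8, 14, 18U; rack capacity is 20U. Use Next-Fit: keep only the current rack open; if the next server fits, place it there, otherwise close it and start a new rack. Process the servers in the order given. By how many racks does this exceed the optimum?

Next-Fit: [3,12] [9,11] [19] [8] [14] [18] → 6 racks.
Total size 94U; any packing needs at least ⌈94/20⌉ = 5 racks.
An optimal packing achieves that bound: [19] [18] [14,3] [12,8] [11,9] → 5 racks.
Excess: 6 − 5 = 1.

1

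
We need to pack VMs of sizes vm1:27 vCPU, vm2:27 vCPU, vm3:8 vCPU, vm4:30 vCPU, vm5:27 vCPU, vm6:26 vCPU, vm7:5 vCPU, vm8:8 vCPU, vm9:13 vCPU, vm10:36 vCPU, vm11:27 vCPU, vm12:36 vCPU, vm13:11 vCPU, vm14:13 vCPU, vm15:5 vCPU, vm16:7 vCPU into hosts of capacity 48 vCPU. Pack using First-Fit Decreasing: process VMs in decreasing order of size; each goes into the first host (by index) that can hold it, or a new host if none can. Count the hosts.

8

Sorted descending: 36, 36, 30, 27, 27, 27, 27, 26, 13, 13, 11, 8, 8, 7, 5, 5.
host 1: place 36 vCPU, 12 vCPU left
host 2: place 36 vCPU, 12 vCPU left
host 3: place 30 vCPU, 18 vCPU left
host 4: place 27 vCPU, 21 vCPU left
host 5: place 27 vCPU, 21 vCPU left
host 6: place 27 vCPU, 21 vCPU left
host 7: place 27 vCPU, 21 vCPU left
host 8: place 26 vCPU, 22 vCPU left
host 3: place 13 vCPU, 5 vCPU left
host 4: place 13 vCPU, 8 vCPU left
host 1: place 11 vCPU, 1 vCPU left
host 2: place 8 vCPU, 4 vCPU left
host 4: place 8 vCPU, 0 vCPU left
host 5: place 7 vCPU, 14 vCPU left
host 3: place 5 vCPU, 0 vCPU left
host 5: place 5 vCPU, 9 vCPU left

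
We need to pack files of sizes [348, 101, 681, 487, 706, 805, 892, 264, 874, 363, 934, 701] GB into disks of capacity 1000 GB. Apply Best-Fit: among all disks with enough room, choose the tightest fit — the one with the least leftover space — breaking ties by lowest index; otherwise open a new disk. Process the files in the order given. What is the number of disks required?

9

348 GB → disk 1 (remaining 652 GB)
101 GB → disk 1 (remaining 551 GB)
681 GB → disk 2 (remaining 319 GB)
487 GB → disk 1 (remaining 64 GB)
706 GB → disk 3 (remaining 294 GB)
805 GB → disk 4 (remaining 195 GB)
892 GB → disk 5 (remaining 108 GB)
264 GB → disk 3 (remaining 30 GB)
874 GB → disk 6 (remaining 126 GB)
363 GB → disk 7 (remaining 637 GB)
934 GB → disk 8 (remaining 66 GB)
701 GB → disk 9 (remaining 299 GB)
Final disks: [348,101,487] [681] [706,264] [805] [892] [874] [363] [934] [701].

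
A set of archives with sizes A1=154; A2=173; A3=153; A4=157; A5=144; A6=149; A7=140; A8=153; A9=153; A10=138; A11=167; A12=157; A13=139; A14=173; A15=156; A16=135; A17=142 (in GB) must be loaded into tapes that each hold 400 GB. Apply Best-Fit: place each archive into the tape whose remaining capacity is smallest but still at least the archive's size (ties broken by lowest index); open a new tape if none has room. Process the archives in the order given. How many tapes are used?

9 tapes

tape 1: place A1 (154 GB), 246 GB left
tape 1: place A2 (173 GB), 73 GB left
tape 2: place A3 (153 GB), 247 GB left
tape 2: place A4 (157 GB), 90 GB left
tape 3: place A5 (144 GB), 256 GB left
tape 3: place A6 (149 GB), 107 GB left
tape 4: place A7 (140 GB), 260 GB left
tape 4: place A8 (153 GB), 107 GB left
tape 5: place A9 (153 GB), 247 GB left
tape 5: place A10 (138 GB), 109 GB left
tape 6: place A11 (167 GB), 233 GB left
tape 6: place A12 (157 GB), 76 GB left
tape 7: place A13 (139 GB), 261 GB left
tape 7: place A14 (173 GB), 88 GB left
tape 8: place A15 (156 GB), 244 GB left
tape 8: place A16 (135 GB), 109 GB left
tape 9: place A17 (142 GB), 258 GB left
Final tapes: [154,173] [153,157] [144,149] [140,153] [153,138] [167,157] [139,173] [156,135] [142].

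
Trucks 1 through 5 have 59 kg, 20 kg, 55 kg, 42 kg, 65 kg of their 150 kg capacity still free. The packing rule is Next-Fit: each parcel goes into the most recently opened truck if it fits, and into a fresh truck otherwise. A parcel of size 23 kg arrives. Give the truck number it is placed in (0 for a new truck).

Next-Fit only looks at truck 5, which has 65 kg free.
23 kg fits there.

5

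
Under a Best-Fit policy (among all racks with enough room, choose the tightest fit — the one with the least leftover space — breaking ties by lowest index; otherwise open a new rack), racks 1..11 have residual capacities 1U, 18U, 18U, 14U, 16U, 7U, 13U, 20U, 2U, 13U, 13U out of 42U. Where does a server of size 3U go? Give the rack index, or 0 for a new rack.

Racks with room: rack 2 (18U), rack 3 (18U), rack 4 (14U), rack 5 (16U), rack 6 (7U), rack 7 (13U), rack 8 (20U), rack 10 (13U), rack 11 (13U).
Tightest fit is rack 6 with 7U free.

6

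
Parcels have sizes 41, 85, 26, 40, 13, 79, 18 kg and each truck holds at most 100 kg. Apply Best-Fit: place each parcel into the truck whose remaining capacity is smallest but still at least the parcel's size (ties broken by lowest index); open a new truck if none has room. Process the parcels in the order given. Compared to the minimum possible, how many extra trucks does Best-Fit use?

Best-Fit: [41,26] [85,13] [40] [79,18] → 4 trucks.
Total size 302 kg; any packing needs at least ⌈302/100⌉ = 4 trucks.
So 4 is already optimal.

0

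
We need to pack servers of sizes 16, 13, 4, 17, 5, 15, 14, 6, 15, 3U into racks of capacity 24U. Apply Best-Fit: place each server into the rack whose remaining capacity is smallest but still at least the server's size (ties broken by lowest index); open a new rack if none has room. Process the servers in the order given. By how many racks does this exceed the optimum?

Best-Fit: [16,4] [13] [17,5] [15,6,3] [14] [15] → 6 racks.
6 servers exceed 12U (half the capacity), and no two of those can share a rack, so at least 6 racks are needed.
So 6 is already optimal.

0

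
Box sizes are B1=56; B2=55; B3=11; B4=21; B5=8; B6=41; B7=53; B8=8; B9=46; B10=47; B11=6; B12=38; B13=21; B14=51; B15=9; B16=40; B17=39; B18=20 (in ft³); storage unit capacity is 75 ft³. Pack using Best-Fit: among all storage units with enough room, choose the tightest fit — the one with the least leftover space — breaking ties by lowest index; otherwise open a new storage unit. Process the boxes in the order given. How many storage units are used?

storage unit 1: place B1 (56 ft³), 19 ft³ left
storage unit 2: place B2 (55 ft³), 20 ft³ left
storage unit 1: place B3 (11 ft³), 8 ft³ left
storage unit 3: place B4 (21 ft³), 54 ft³ left
storage unit 1: place B5 (8 ft³), 0 ft³ left
storage unit 3: place B6 (41 ft³), 13 ft³ left
storage unit 4: place B7 (53 ft³), 22 ft³ left
storage unit 3: place B8 (8 ft³), 5 ft³ left
storage unit 5: place B9 (46 ft³), 29 ft³ left
storage unit 6: place B10 (47 ft³), 28 ft³ left
storage unit 2: place B11 (6 ft³), 14 ft³ left
storage unit 7: place B12 (38 ft³), 37 ft³ left
storage unit 4: place B13 (21 ft³), 1 ft³ left
storage unit 8: place B14 (51 ft³), 24 ft³ left
storage unit 2: place B15 (9 ft³), 5 ft³ left
storage unit 9: place B16 (40 ft³), 35 ft³ left
storage unit 10: place B17 (39 ft³), 36 ft³ left
storage unit 8: place B18 (20 ft³), 4 ft³ left

10 storage units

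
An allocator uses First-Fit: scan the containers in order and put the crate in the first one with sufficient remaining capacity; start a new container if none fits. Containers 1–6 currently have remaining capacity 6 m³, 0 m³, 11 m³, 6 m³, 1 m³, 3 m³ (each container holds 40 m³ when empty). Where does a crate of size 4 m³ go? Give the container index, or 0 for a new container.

1

Containers with room: container 1 (6 m³), container 3 (11 m³), container 4 (6 m³).
The first with room is container 1.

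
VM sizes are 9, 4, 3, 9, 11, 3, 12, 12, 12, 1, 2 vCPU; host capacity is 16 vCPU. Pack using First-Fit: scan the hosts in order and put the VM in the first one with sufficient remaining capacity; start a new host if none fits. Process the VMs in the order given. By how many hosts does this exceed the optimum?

0

First-Fit: [9,4,3] [9,3,1,2] [11] [12] [12] [12] → 6 hosts.
6 VMs exceed 8 vCPU (half the capacity), and no two of those can share a host, so at least 6 hosts are needed.
So 6 is already optimal.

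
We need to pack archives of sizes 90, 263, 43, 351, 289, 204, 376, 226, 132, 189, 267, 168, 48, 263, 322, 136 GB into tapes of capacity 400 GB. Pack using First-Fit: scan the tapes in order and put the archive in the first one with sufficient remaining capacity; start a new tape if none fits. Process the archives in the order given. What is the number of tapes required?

90 GB → tape 1 (remaining 310 GB)
263 GB → tape 1 (remaining 47 GB)
43 GB → tape 1 (remaining 4 GB)
351 GB → tape 2 (remaining 49 GB)
289 GB → tape 3 (remaining 111 GB)
204 GB → tape 4 (remaining 196 GB)
376 GB → tape 5 (remaining 24 GB)
226 GB → tape 6 (remaining 174 GB)
132 GB → tape 4 (remaining 64 GB)
189 GB → tape 7 (remaining 211 GB)
267 GB → tape 8 (remaining 133 GB)
168 GB → tape 6 (remaining 6 GB)
48 GB → tape 2 (remaining 1 GB)
263 GB → tape 9 (remaining 137 GB)
322 GB → tape 10 (remaining 78 GB)
136 GB → tape 7 (remaining 75 GB)
Final tapes: [90,263,43] [351,48] [289] [204,132] [376] [226,168] [189,136] [267] [263] [322].

10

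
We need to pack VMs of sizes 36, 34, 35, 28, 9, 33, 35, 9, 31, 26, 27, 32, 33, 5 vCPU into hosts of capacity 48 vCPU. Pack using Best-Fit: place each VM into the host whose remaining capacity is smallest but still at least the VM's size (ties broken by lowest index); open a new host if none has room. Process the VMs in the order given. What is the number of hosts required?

36 vCPU → host 1 (remaining 12 vCPU)
34 vCPU → host 2 (remaining 14 vCPU)
35 vCPU → host 3 (remaining 13 vCPU)
28 vCPU → host 4 (remaining 20 vCPU)
9 vCPU → host 1 (remaining 3 vCPU)
33 vCPU → host 5 (remaining 15 vCPU)
35 vCPU → host 6 (remaining 13 vCPU)
9 vCPU → host 3 (remaining 4 vCPU)
31 vCPU → host 7 (remaining 17 vCPU)
26 vCPU → host 8 (remaining 22 vCPU)
27 vCPU → host 9 (remaining 21 vCPU)
32 vCPU → host 10 (remaining 16 vCPU)
33 vCPU → host 11 (remaining 15 vCPU)
5 vCPU → host 6 (remaining 8 vCPU)
Final hosts: [36,9] [34] [35,9] [28] [33] [35,5] [31] [26] [27] [32] [33].

11 hosts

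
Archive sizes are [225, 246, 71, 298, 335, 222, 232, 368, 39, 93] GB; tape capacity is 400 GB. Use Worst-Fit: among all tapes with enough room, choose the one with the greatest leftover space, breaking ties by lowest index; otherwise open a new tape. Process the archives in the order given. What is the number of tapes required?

7

225 GB → tape 1 (remaining 175 GB)
246 GB → tape 2 (remaining 154 GB)
71 GB → tape 1 (remaining 104 GB)
298 GB → tape 3 (remaining 102 GB)
335 GB → tape 4 (remaining 65 GB)
222 GB → tape 5 (remaining 178 GB)
232 GB → tape 6 (remaining 168 GB)
368 GB → tape 7 (remaining 32 GB)
39 GB → tape 5 (remaining 139 GB)
93 GB → tape 6 (remaining 75 GB)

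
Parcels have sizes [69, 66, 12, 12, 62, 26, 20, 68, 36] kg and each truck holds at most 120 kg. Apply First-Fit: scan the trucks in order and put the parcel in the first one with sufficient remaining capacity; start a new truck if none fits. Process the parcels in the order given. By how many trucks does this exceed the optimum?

0

First-Fit: [69,12,12,26] [66,20] [62,36] [68] → 4 trucks.
Total size 371 kg; any packing needs at least ⌈371/120⌉ = 4 trucks.
So 4 is already optimal.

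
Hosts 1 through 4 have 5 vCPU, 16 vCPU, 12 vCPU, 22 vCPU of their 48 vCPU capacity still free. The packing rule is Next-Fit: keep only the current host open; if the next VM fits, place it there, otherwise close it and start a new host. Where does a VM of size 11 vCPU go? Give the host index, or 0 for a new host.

4

Next-Fit only looks at host 4, which has 22 vCPU free.
11 vCPU fits there.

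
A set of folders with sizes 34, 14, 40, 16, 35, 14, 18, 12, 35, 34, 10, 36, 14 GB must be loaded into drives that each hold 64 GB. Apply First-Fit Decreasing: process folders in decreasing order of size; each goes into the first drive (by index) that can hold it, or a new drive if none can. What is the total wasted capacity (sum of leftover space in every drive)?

Sorted descending: 40, 36, 35, 35, 34, 34, 18, 16, 14, 14, 14, 12, 10.
Put 40 GB in drive 1; 24 GB remain.
Put 36 GB in drive 2; 28 GB remain.
Put 35 GB in drive 3; 29 GB remain.
Put 35 GB in drive 4; 29 GB remain.
Put 34 GB in drive 5; 30 GB remain.
Put 34 GB in drive 6; 30 GB remain.
Put 18 GB in drive 1; 6 GB remain.
Put 16 GB in drive 2; 12 GB remain.
Put 14 GB in drive 3; 15 GB remain.
Put 14 GB in drive 3; 1 GB remain.
Put 14 GB in drive 4; 15 GB remain.
Put 12 GB in drive 2; 0 GB remain.
Put 10 GB in drive 4; 5 GB remain.
6 drives × 64 GB = 384 GB; used 312 GB; unused 72 GB.

72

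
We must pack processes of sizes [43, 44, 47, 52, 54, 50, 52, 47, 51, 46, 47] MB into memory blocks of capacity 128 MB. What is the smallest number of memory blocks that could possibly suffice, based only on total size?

Total size = 43 + 44 + 47 + 52 + 54 + 50 + 52 + 47 + 51 + 46 + 47 = 533 MB.
⌈533 / 128⌉ = 5.

5 memory blocks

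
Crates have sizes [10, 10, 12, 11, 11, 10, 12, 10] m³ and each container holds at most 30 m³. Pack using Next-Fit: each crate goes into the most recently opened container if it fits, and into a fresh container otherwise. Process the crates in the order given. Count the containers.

4 containers

Put 10 m³ in container 1; 20 m³ remain.
Put 10 m³ in container 1; 10 m³ remain.
Put 12 m³ in container 2; 18 m³ remain.
Put 11 m³ in container 2; 7 m³ remain.
Put 11 m³ in container 3; 19 m³ remain.
Put 10 m³ in container 3; 9 m³ remain.
Put 12 m³ in container 4; 18 m³ remain.
Put 10 m³ in container 4; 8 m³ remain.
Final containers: [10,10] [12,11] [11,10] [12,10].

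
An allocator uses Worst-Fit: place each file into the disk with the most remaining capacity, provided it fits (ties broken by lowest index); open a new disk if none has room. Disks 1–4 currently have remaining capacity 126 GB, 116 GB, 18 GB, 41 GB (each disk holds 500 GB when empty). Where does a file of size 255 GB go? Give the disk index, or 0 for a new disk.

No disk has ≥ 255 GB free, so a new disk is opened.

0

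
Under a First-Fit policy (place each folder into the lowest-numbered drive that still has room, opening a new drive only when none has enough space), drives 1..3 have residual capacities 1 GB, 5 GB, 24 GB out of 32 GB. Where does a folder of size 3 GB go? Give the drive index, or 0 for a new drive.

2

Drives with room: drive 2 (5 GB), drive 3 (24 GB).
The first with room is drive 2.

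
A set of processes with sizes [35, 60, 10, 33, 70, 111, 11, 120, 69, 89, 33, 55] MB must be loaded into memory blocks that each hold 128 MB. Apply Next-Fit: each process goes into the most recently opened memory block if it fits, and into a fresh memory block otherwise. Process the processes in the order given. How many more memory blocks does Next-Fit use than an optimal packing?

Next-Fit: [35,60,10] [33,70] [111,11] [120] [69] [89,33] [55] → 7 memory blocks.
Total size 696 MB; any packing needs at least ⌈696/128⌉ = 6 memory blocks.
An optimal packing achieves that bound: [120] [111,11] [89,35] [70,55] [69,33,10] [60,33] → 6 memory blocks.
Excess: 7 − 6 = 1.

1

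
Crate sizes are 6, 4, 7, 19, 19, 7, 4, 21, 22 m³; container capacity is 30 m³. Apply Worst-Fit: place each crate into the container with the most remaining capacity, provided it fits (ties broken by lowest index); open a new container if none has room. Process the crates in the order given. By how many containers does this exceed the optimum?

1

Worst-Fit: [6,4,7,7] [19,4] [19] [21] [22] → 5 containers.
Total size 109 m³; any packing needs at least ⌈109/30⌉ = 4 containers.
An optimal packing achieves that bound: [22,7] [21,7] [19,6,4] [19,4] → 4 containers.
Excess: 5 − 4 = 1.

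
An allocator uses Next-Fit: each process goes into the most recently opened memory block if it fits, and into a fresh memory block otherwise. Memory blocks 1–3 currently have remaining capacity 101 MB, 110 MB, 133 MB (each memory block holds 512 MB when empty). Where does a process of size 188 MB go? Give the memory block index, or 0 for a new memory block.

Next-Fit only looks at memory block 3, which has 133 MB free.
188 MB does not fit, so a new memory block is opened.

0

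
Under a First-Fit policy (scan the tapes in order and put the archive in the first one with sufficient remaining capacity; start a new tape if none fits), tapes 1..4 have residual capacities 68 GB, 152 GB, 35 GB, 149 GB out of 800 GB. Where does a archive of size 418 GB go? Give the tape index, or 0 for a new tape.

0

No tape has ≥ 418 GB free, so a new tape is opened.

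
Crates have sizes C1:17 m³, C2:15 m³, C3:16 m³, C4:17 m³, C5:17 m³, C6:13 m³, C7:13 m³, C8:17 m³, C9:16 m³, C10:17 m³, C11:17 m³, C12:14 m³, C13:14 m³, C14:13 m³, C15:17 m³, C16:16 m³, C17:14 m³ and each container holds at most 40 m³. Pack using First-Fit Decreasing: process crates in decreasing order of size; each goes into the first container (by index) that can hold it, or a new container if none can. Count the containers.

8

Sorted descending: 17, 17, 17, 17, 17, 17, 17, 16, 16, 16, 15, 14, 14, 14, 13, 13, 13.
Put 17 m³ in container 1; 23 m³ remain.
Put 17 m³ in container 1; 6 m³ remain.
Put 17 m³ in container 2; 23 m³ remain.
Put 17 m³ in container 2; 6 m³ remain.
Put 17 m³ in container 3; 23 m³ remain.
Put 17 m³ in container 3; 6 m³ remain.
Put 17 m³ in container 4; 23 m³ remain.
Put 16 m³ in container 4; 7 m³ remain.
Put 16 m³ in container 5; 24 m³ remain.
Put 16 m³ in container 5; 8 m³ remain.
Put 15 m³ in container 6; 25 m³ remain.
Put 14 m³ in container 6; 11 m³ remain.
Put 14 m³ in container 7; 26 m³ remain.
Put 14 m³ in container 7; 12 m³ remain.
Put 13 m³ in container 8; 27 m³ remain.
Put 13 m³ in container 8; 14 m³ remain.
Put 13 m³ in container 8; 1 m³ remain.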